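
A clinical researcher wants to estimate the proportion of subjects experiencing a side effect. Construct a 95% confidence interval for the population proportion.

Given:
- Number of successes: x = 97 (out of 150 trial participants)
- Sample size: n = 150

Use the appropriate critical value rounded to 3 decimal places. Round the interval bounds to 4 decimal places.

Sample proportion: p̂ = 97/150 = 0.646667

Check conditions for normal approximation:
  np̂ = 97 ≥ 10 ✓
  n(1-p̂) = 53 ≥ 10 ✓

The sample is large enough, so use a z-interval (normal approximation) for the proportion.

For 95% confidence, z* = 1.96 (from standard normal table)

Standard error: SE = √(p̂(1-p̂)/n) = √(0.646667×0.353333/150) = 0.03902895

Margin of error: E = z* × SE = 1.96 × 0.03902895 = 0.076497

Z-interval: p̂ ± E = 0.646667 ± 0.076497 = (0.570170, 0.723163)

Rounded to 4 decimal places:

(0.5702, 0.7232)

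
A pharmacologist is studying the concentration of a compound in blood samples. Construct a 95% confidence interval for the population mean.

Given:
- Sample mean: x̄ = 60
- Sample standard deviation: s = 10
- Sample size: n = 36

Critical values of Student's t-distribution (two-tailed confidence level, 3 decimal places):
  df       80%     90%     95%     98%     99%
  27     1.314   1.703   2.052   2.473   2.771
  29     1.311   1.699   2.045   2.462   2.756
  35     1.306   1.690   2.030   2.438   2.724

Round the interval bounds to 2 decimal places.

The population standard deviation σ is unknown (only the sample standard deviation s is given), so use a t-interval with df = n - 1 = 36 - 1 = 35.

For 95% confidence with df = 35, t* = 2.030 (from t-table)

Standard error: SE = s/√n = 10/√36 = 1.666667

Margin of error: E = t* × SE = 2.030 × 1.666667 = 3.3833

T-interval: x̄ ± E = 60 ± 3.3833 = (56.6167, 63.3833)

Rounded to 2 decimal places:

(56.62, 63.38)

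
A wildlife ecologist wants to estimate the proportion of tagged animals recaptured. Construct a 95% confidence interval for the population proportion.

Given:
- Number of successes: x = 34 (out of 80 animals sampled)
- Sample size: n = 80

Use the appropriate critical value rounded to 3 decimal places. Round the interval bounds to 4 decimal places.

Sample proportion: p̂ = 34/80 = 0.425000

Check conditions for normal approximation:
  np̂ = 34 ≥ 10 ✓
  n(1-p̂) = 46 ≥ 10 ✓

The sample is large enough, so use a z-interval (normal approximation) for the proportion.

For 95% confidence, z* = 1.96 (from standard normal table)

Standard error: SE = √(p̂(1-p̂)/n) = √(0.425000×0.575000/80) = 0.05526923

Margin of error: E = z* × SE = 1.96 × 0.05526923 = 0.108328

Z-interval: p̂ ± E = 0.425000 ± 0.108328 = (0.316672, 0.533328)

Rounded to 4 decimal places:

(0.3167, 0.5333)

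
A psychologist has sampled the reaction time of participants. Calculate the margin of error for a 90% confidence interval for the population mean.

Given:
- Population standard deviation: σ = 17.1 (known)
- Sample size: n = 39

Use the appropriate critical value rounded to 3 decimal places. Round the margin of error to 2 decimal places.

The population standard deviation σ is known, so use the z-interval margin of error formula.

For 90% confidence, z* = 1.645 (from standard normal table)

Margin of error formula for z-interval: E = z* × σ/√n

E = 1.645 × 17.1/√39
  = 1.645 × 2.738191
  = 4.5043

Rounded to 2 decimal places:

4.50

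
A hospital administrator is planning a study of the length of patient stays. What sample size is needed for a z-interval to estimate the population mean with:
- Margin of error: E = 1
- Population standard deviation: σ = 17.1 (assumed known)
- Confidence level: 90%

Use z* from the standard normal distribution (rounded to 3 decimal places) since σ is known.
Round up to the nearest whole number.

Using z* since population σ is known (z-interval formula).

For 90% confidence, z* = 1.645 (from standard normal table)

Sample size formula for z-interval: n = (z*σ/E)²

n = (1.645 × 17.1 / 1)²
  = (28.129500)²
  = 791.2688

Round up to the nearest whole number: n = 792

792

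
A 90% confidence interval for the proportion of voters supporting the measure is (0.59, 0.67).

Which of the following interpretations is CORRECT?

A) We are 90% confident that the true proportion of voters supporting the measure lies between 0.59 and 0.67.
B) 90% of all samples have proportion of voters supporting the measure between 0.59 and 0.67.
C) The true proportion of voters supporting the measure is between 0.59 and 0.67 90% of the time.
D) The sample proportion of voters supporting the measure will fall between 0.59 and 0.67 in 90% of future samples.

A confidence interval represents our confidence in the procedure, not a probability statement about the parameter.

Key concept: If we repeated this sampling process many times and computed a 90% CI each time, about 90% of those intervals would contain the true population parameter.

For this specific interval (0.59, 0.67):
- Midpoint (point estimate): 0.63
- Margin of error: 0.04

The correct interpretation is the one stating confidence that the true parameter lies in the interval — option A.

A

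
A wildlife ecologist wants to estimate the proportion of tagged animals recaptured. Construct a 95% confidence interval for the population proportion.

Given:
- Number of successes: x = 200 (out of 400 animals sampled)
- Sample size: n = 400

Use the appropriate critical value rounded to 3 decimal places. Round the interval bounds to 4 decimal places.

Sample proportion: p̂ = 200/400 = 0.500000

Check conditions for normal approximation:
  np̂ = 200 ≥ 10 ✓
  n(1-p̂) = 200 ≥ 10 ✓

The sample is large enough, so use a z-interval (normal approximation) for the proportion.

For 95% confidence, z* = 1.96 (from standard normal table)

Standard error: SE = √(p̂(1-p̂)/n) = √(0.500000×0.500000/400) = 0.02500000

Margin of error: E = z* × SE = 1.96 × 0.02500000 = 0.049000

Z-interval: p̂ ± E = 0.500000 ± 0.049000 = (0.451000, 0.549000)

Rounded to 4 decimal places:

(0.4510, 0.5490)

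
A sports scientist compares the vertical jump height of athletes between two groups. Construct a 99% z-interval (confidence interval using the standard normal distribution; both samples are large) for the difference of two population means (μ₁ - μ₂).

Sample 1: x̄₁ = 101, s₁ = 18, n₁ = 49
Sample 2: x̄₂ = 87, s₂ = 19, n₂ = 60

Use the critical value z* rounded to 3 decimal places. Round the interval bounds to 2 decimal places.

Both samples are large (n₁ = 49 ≥ 30, n₂ = 60 ≥ 30), so a z-interval for the difference of means applies.

Point estimate: x̄₁ - x̄₂ = 101 - 87 = 14

Standard error: SE = √(s₁²/n₁ + s₂²/n₂)
= √(18²/49 + 19²/60)
= √(6.612245 + 6.016667)
= 3.553718

For 99% confidence, z* = 2.576 (from standard normal table)
Margin of error: E = z* × SE = 2.576 × 3.553718 = 9.1544

Z-interval: (x̄₁ - x̄₂) ± E = 14 ± 9.1544 = (4.8456, 23.1544)

Rounded to 2 decimal places:

(4.85, 23.15)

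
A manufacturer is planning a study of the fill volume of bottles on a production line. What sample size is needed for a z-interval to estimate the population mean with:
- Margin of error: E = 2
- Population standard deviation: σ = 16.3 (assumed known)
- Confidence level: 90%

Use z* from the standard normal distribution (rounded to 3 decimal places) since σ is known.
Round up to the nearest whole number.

Using z* since population σ is known (z-interval formula).

For 90% confidence, z* = 1.645 (from standard normal table)

Sample size formula for z-interval: n = (z*σ/E)²

n = (1.645 × 16.3 / 2)²
  = (13.406750)²
  = 179.7409

Round up to the nearest whole number: n = 180

180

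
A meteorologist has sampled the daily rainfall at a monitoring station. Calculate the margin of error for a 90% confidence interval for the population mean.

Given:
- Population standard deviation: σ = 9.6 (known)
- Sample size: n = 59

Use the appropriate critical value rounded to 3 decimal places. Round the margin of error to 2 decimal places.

The population standard deviation σ is known, so use the z-interval margin of error formula.

For 90% confidence, z* = 1.645 (from standard normal table)

Margin of error formula for z-interval: E = z* × σ/√n

E = 1.645 × 9.6/√59
  = 1.645 × 1.249814
  = 2.0559

Rounded to 2 decimal places:

2.06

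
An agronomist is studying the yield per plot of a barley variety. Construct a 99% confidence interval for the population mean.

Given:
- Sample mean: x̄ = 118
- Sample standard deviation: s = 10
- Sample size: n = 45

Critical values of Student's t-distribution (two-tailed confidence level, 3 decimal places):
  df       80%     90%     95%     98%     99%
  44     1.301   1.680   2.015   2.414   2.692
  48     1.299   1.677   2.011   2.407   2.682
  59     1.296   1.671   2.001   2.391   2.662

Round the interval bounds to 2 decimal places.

The population standard deviation σ is unknown (only the sample standard deviation s is given), so use a t-interval with df = n - 1 = 45 - 1 = 44.

For 99% confidence with df = 44, t* = 2.692 (from t-table)

Standard error: SE = s/√n = 10/√45 = 1.490712

Margin of error: E = t* × SE = 2.692 × 1.490712 = 4.0130

T-interval: x̄ ± E = 118 ± 4.0130 = (113.9870, 122.0130)

Rounded to 2 decimal places:

(113.99, 122.01)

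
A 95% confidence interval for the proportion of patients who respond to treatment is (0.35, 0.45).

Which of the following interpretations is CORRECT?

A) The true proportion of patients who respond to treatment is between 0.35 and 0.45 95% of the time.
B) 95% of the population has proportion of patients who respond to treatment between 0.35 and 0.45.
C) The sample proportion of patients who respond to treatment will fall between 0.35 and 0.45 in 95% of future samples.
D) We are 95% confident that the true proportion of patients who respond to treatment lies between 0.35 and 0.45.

A confidence interval represents our confidence in the procedure, not a probability statement about the parameter.

Key concept: If we repeated this sampling process many times and computed a 95% CI each time, about 95% of those intervals would contain the true population parameter.

For this specific interval (0.35, 0.45):
- Midpoint (point estimate): 0.4
- Margin of error: 0.05

The correct interpretation is the one stating confidence that the true parameter lies in the interval — option D.

D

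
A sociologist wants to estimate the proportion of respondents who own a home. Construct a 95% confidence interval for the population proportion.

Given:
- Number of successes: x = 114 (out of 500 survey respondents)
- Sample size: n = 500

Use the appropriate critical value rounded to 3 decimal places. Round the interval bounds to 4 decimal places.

Sample proportion: p̂ = 114/500 = 0.228000

Check conditions for normal approximation:
  np̂ = 114 ≥ 10 ✓
  n(1-p̂) = 386 ≥ 10 ✓

The sample is large enough, so use a z-interval (normal approximation) for the proportion.

For 95% confidence, z* = 1.96 (from standard normal table)

Standard error: SE = √(p̂(1-p̂)/n) = √(0.228000×0.772000/500) = 0.01876252

Margin of error: E = z* × SE = 1.96 × 0.01876252 = 0.036775

Z-interval: p̂ ± E = 0.228000 ± 0.036775 = (0.191225, 0.264775)

Rounded to 4 decimal places:

(0.1912, 0.2648)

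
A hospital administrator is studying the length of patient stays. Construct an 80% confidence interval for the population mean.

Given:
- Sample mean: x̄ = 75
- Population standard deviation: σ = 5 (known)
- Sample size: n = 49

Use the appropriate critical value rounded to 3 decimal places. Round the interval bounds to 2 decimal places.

The population standard deviation σ is known, so use a z-interval (standard normal critical value).

For 80% confidence, z* = 1.282 (from standard normal table)

Standard error: SE = σ/√n = 5/√49 = 0.714286

Margin of error: E = z* × SE = 1.282 × 0.714286 = 0.9157

Z-interval: x̄ ± E = 75 ± 0.9157 = (74.0843, 75.9157)

Rounded to 2 decimal places:

(74.08, 75.92)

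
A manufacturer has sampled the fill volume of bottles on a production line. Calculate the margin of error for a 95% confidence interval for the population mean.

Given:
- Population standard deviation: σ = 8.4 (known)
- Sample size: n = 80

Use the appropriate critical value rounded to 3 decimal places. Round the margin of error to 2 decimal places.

The population standard deviation σ is known, so use the z-interval margin of error formula.

For 95% confidence, z* = 1.96 (from standard normal table)

Margin of error formula for z-interval: E = z* × σ/√n

E = 1.96 × 8.4/√80
  = 1.96 × 0.939149
  = 1.8407

Rounded to 2 decimal places:

1.84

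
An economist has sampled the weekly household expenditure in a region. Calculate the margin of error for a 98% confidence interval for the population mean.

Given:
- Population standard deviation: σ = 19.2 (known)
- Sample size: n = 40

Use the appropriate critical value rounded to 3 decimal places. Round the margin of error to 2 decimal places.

The population standard deviation σ is known, so use the z-interval margin of error formula.

For 98% confidence, z* = 2.326 (from standard normal table)

Margin of error formula for z-interval: E = z* × σ/√n

E = 2.326 × 19.2/√40
  = 2.326 × 3.035787
  = 7.0612

Rounded to 2 decimal places:

7.06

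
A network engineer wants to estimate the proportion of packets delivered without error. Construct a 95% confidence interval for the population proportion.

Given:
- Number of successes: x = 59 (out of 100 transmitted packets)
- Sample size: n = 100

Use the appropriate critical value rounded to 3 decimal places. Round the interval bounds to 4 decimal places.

Sample proportion: p̂ = 59/100 = 0.590000

Check conditions for normal approximation:
  np̂ = 59 ≥ 10 ✓
  n(1-p̂) = 41 ≥ 10 ✓

The sample is large enough, so use a z-interval (normal approximation) for the proportion.

For 95% confidence, z* = 1.96 (from standard normal table)

Standard error: SE = √(p̂(1-p̂)/n) = √(0.590000×0.410000/100) = 0.04918333

Margin of error: E = z* × SE = 1.96 × 0.04918333 = 0.096399

Z-interval: p̂ ± E = 0.590000 ± 0.096399 = (0.493601, 0.686399)

Rounded to 4 decimal places:

(0.4936, 0.6864)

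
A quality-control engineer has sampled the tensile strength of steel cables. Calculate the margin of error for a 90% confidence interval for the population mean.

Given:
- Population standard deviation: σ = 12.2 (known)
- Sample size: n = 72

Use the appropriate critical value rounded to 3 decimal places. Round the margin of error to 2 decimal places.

The population standard deviation σ is known, so use the z-interval margin of error formula.

For 90% confidence, z* = 1.645 (from standard normal table)

Margin of error formula for z-interval: E = z* × σ/√n

E = 1.645 × 12.2/√72
  = 1.645 × 1.437784
  = 2.3652

Rounded to 2 decimal places:

2.37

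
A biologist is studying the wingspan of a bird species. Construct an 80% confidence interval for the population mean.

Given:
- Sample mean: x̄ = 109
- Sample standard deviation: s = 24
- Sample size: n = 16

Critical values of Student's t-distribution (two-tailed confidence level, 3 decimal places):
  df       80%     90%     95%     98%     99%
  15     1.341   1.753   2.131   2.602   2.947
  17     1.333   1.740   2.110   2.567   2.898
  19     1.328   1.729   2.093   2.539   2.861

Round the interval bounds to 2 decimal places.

The population standard deviation σ is unknown (only the sample standard deviation s is given), so use a t-interval with df = n - 1 = 16 - 1 = 15.

For 80% confidence with df = 15, t* = 1.341 (from t-table)

Standard error: SE = s/√n = 24/√16 = 6.000000

Margin of error: E = t* × SE = 1.341 × 6.000000 = 8.0460

T-interval: x̄ ± E = 109 ± 8.0460 = (100.9540, 117.0460)

Rounded to 2 decimal places:

(100.95, 117.05)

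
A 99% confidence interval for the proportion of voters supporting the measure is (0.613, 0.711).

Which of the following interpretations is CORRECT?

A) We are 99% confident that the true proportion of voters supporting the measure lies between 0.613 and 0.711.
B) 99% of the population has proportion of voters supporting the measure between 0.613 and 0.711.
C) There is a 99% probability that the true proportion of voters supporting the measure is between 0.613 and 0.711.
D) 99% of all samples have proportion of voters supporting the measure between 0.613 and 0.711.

A confidence interval represents our confidence in the procedure, not a probability statement about the parameter.

Key concept: If we repeated this sampling process many times and computed a 99% CI each time, about 99% of those intervals would contain the true population parameter.

For this specific interval (0.613, 0.711):
- Midpoint (point estimate): 0.662
- Margin of error: 0.049

The correct interpretation is the one stating confidence that the true parameter lies in the interval — option A.

A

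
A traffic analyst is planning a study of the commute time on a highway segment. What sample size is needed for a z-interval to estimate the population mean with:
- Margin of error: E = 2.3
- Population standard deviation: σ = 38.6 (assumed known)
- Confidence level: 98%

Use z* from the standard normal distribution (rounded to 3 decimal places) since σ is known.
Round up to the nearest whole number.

Using z* since population σ is known (z-interval formula).

For 98% confidence, z* = 2.326 (from standard normal table)

Sample size formula for z-interval: n = (z*σ/E)²

n = (2.326 × 38.6 / 2.3)²
  = (39.036348)²
  = 1523.8365

Round up to the nearest whole number: n = 1524

1524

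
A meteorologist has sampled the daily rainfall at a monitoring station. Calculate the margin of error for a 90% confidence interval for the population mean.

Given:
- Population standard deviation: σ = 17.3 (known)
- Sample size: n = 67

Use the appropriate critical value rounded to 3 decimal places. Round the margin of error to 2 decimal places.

The population standard deviation σ is known, so use the z-interval margin of error formula.

For 90% confidence, z* = 1.645 (from standard normal table)

Margin of error formula for z-interval: E = z* × σ/√n

E = 1.645 × 17.3/√67
  = 1.645 × 2.113531
  = 3.4768

Rounded to 2 decimal places:

3.48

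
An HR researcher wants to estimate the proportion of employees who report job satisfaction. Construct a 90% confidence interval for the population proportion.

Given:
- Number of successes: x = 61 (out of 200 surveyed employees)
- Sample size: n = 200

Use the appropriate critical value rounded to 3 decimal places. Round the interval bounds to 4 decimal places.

Sample proportion: p̂ = 61/200 = 0.305000

Check conditions for normal approximation:
  np̂ = 61 ≥ 10 ✓
  n(1-p̂) = 139 ≥ 10 ✓

The sample is large enough, so use a z-interval (normal approximation) for the proportion.

For 90% confidence, z* = 1.645 (from standard normal table)

Standard error: SE = √(p̂(1-p̂)/n) = √(0.305000×0.695000/200) = 0.03255572

Margin of error: E = z* × SE = 1.645 × 0.03255572 = 0.053554

Z-interval: p̂ ± E = 0.305000 ± 0.053554 = (0.251446, 0.358554)

Rounded to 4 decimal places:

(0.2514, 0.3586)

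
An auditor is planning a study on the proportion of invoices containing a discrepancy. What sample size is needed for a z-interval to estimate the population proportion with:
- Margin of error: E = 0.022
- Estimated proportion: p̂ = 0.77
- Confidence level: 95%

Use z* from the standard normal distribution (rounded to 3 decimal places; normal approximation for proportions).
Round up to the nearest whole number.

Using z* for proportion z-interval (normal approximation).

For 95% confidence, z* = 1.96 (from standard normal table)

Sample size formula for proportion z-interval: n = z*²p̂(1-p̂)/E²

n = 1.96² × 0.77 × 0.23 / 0.022²
  = 3.8416 × 0.1771 / 0.000484
  = 1405.6764

Round up to the nearest whole number: n = 1406

1406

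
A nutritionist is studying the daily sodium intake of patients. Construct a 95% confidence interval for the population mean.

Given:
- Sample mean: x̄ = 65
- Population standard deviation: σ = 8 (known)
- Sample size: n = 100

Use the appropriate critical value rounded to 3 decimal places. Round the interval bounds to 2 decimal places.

The population standard deviation σ is known, so use a z-interval (standard normal critical value).

For 95% confidence, z* = 1.96 (from standard normal table)

Standard error: SE = σ/√n = 8/√100 = 0.800000

Margin of error: E = z* × SE = 1.96 × 0.800000 = 1.5680

Z-interval: x̄ ± E = 65 ± 1.5680 = (63.4320, 66.5680)

Rounded to 2 decimal places:

(63.43, 66.57)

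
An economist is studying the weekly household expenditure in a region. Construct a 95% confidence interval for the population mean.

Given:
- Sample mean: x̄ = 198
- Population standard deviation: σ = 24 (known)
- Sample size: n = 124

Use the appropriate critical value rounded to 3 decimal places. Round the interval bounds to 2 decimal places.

The population standard deviation σ is known, so use a z-interval (standard normal critical value).

For 95% confidence, z* = 1.96 (from standard normal table)

Standard error: SE = σ/√n = 24/√124 = 2.155264

Margin of error: E = z* × SE = 1.96 × 2.155264 = 4.2243

Z-interval: x̄ ± E = 198 ± 4.2243 = (193.7757, 202.2243)

Rounded to 2 decimal places:

(193.78, 202.22)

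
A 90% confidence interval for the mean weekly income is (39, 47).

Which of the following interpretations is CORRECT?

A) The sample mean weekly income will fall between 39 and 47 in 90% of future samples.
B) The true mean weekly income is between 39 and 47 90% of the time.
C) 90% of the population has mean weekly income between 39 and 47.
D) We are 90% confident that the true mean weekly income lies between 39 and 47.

A confidence interval represents our confidence in the procedure, not a probability statement about the parameter.

Key concept: If we repeated this sampling process many times and computed a 90% CI each time, about 90% of those intervals would contain the true population parameter.

For this specific interval (39, 47):
- Midpoint (point estimate): 43
- Margin of error: 4

The correct interpretation is the one stating confidence that the true parameter lies in the interval — option D.

D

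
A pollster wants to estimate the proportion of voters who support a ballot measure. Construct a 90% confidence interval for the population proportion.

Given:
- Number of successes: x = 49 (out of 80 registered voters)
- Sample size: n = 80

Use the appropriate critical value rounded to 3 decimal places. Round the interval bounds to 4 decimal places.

Sample proportion: p̂ = 49/80 = 0.612500

Check conditions for normal approximation:
  np̂ = 49 ≥ 10 ✓
  n(1-p̂) = 31 ≥ 10 ✓

The sample is large enough, so use a z-interval (normal approximation) for the proportion.

For 90% confidence, z* = 1.645 (from standard normal table)

Standard error: SE = √(p̂(1-p̂)/n) = √(0.612500×0.387500/80) = 0.05446831

Margin of error: E = z* × SE = 1.645 × 0.05446831 = 0.089600

Z-interval: p̂ ± E = 0.612500 ± 0.089600 = (0.522900, 0.702100)

Rounded to 4 decimal places:

(0.5229, 0.7021)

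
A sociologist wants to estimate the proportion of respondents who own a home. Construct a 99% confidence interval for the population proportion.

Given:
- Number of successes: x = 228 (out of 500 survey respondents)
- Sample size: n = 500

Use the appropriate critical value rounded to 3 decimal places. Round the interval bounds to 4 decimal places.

Sample proportion: p̂ = 228/500 = 0.456000

Check conditions for normal approximation:
  np̂ = 228 ≥ 10 ✓
  n(1-p̂) = 272 ≥ 10 ✓

The sample is large enough, so use a z-interval (normal approximation) for the proportion.

For 99% confidence, z* = 2.576 (from standard normal table)

Standard error: SE = √(p̂(1-p̂)/n) = √(0.456000×0.544000/500) = 0.02227393

Margin of error: E = z* × SE = 2.576 × 0.02227393 = 0.057378

Z-interval: p̂ ± E = 0.456000 ± 0.057378 = (0.398622, 0.513378)

Rounded to 4 decimal places:

(0.3986, 0.5134)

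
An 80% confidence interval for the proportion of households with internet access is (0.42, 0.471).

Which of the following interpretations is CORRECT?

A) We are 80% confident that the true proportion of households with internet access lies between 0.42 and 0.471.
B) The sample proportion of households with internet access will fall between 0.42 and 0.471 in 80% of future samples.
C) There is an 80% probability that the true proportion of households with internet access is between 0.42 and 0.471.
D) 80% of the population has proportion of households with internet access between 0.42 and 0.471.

A confidence interval represents our confidence in the procedure, not a probability statement about the parameter.

Key concept: If we repeated this sampling process many times and computed an 80% CI each time, about 80% of those intervals would contain the true population parameter.

For this specific interval (0.42, 0.471):
- Midpoint (point estimate): 0.4455
- Margin of error: 0.0255

The correct interpretation is the one stating confidence that the true parameter lies in the interval — option A.

A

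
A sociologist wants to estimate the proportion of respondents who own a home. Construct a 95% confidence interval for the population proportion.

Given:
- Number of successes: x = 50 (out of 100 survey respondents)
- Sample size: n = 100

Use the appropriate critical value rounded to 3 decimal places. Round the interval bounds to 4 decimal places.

Sample proportion: p̂ = 50/100 = 0.500000

Check conditions for normal approximation:
  np̂ = 50 ≥ 10 ✓
  n(1-p̂) = 50 ≥ 10 ✓

The sample is large enough, so use a z-interval (normal approximation) for the proportion.

For 95% confidence, z* = 1.96 (from standard normal table)

Standard error: SE = √(p̂(1-p̂)/n) = √(0.500000×0.500000/100) = 0.05000000

Margin of error: E = z* × SE = 1.96 × 0.05000000 = 0.098000

Z-interval: p̂ ± E = 0.500000 ± 0.098000 = (0.402000, 0.598000)

Rounded to 4 decimal places:

(0.4020, 0.5980)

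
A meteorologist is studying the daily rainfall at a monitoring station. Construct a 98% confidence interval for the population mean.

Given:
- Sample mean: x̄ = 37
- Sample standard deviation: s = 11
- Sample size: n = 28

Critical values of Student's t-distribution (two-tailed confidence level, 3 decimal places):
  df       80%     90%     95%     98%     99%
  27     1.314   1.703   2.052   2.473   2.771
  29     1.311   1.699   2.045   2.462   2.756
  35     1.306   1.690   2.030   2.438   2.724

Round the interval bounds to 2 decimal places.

The population standard deviation σ is unknown (only the sample standard deviation s is given), so use a t-interval with df = n - 1 = 28 - 1 = 27.

For 98% confidence with df = 27, t* = 2.473 (from t-table)

Standard error: SE = s/√n = 11/√28 = 2.078805

Margin of error: E = t* × SE = 2.473 × 2.078805 = 5.1409

T-interval: x̄ ± E = 37 ± 5.1409 = (31.8591, 42.1409)

Rounded to 2 decimal places:

(31.86, 42.14)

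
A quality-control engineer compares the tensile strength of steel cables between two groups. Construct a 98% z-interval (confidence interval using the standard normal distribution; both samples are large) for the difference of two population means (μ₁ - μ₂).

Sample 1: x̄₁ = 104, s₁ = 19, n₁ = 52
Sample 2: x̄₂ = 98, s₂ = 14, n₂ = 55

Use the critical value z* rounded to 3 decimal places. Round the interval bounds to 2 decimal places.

Both samples are large (n₁ = 52 ≥ 30, n₂ = 55 ≥ 30), so a z-interval for the difference of means applies.

Point estimate: x̄₁ - x̄₂ = 104 - 98 = 6

Standard error: SE = √(s₁²/n₁ + s₂²/n₂)
= √(19²/52 + 14²/55)
= √(6.942308 + 3.563636)
= 3.241287

For 98% confidence, z* = 2.326 (from standard normal table)
Margin of error: E = z* × SE = 2.326 × 3.241287 = 7.5392

Z-interval: (x̄₁ - x̄₂) ± E = 6 ± 7.5392 = (-1.5392, 13.5392)

Rounded to 2 decimal places:

(-1.54, 13.54)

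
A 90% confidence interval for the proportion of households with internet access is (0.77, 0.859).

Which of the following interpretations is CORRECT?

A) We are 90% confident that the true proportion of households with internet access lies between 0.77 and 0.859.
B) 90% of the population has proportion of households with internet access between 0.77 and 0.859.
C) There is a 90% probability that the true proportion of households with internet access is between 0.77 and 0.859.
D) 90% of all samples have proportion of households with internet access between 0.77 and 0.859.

A confidence interval represents our confidence in the procedure, not a probability statement about the parameter.

Key concept: If we repeated this sampling process many times and computed a 90% CI each time, about 90% of those intervals would contain the true population parameter.

For this specific interval (0.77, 0.859):
- Midpoint (point estimate): 0.8145
- Margin of error: 0.0445

The correct interpretation is the one stating confidence that the true parameter lies in the interval — option A.

A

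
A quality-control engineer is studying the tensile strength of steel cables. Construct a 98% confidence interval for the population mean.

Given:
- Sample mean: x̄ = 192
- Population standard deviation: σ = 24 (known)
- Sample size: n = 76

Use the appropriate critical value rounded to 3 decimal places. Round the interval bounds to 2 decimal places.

The population standard deviation σ is known, so use a z-interval (standard normal critical value).

For 98% confidence, z* = 2.326 (from standard normal table)

Standard error: SE = σ/√n = 24/√76 = 2.752989

Margin of error: E = z* × SE = 2.326 × 2.752989 = 6.4035

Z-interval: x̄ ± E = 192 ± 6.4035 = (185.5965, 198.4035)

Rounded to 2 decimal places:

(185.60, 198.40)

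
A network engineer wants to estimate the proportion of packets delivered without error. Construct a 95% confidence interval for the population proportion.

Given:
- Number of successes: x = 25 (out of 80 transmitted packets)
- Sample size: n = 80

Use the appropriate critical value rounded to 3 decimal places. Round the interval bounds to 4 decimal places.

Sample proportion: p̂ = 25/80 = 0.312500

Check conditions for normal approximation:
  np̂ = 25 ≥ 10 ✓
  n(1-p̂) = 55 ≥ 10 ✓

The sample is large enough, so use a z-interval (normal approximation) for the proportion.

For 95% confidence, z* = 1.96 (from standard normal table)

Standard error: SE = √(p̂(1-p̂)/n) = √(0.312500×0.687500/80) = 0.05182226

Margin of error: E = z* × SE = 1.96 × 0.05182226 = 0.101572

Z-interval: p̂ ± E = 0.312500 ± 0.101572 = (0.210928, 0.414072)

Rounded to 4 decimal places:

(0.2109, 0.4141)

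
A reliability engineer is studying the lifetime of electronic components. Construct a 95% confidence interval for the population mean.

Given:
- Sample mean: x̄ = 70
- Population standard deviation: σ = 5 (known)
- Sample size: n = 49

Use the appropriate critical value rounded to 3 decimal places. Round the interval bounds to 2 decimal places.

The population standard deviation σ is known, so use a z-interval (standard normal critical value).

For 95% confidence, z* = 1.96 (from standard normal table)

Standard error: SE = σ/√n = 5/√49 = 0.714286

Margin of error: E = z* × SE = 1.96 × 0.714286 = 1.4000

Z-interval: x̄ ± E = 70 ± 1.4000 = (68.6000, 71.4000)

Rounded to 2 decimal places:

(68.60, 71.40)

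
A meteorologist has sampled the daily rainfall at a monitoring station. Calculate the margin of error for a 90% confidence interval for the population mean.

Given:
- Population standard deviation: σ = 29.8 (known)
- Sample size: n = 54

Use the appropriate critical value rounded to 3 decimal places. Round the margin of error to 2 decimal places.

The population standard deviation σ is known, so use the z-interval margin of error formula.

For 90% confidence, z* = 1.645 (from standard normal table)

Margin of error formula for z-interval: E = z* × σ/√n

E = 1.645 × 29.8/√54
  = 1.645 × 4.055266
  = 6.6709

Rounded to 2 decimal places:

6.67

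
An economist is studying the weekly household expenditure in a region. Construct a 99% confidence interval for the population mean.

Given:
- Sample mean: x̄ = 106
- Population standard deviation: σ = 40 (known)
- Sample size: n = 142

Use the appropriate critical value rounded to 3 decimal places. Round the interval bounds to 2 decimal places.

The population standard deviation σ is known, so use a z-interval (standard normal critical value).

For 99% confidence, z* = 2.576 (from standard normal table)

Standard error: SE = σ/√n = 40/√142 = 3.356725

Margin of error: E = z* × SE = 2.576 × 3.356725 = 8.6469

Z-interval: x̄ ± E = 106 ± 8.6469 = (97.3531, 114.6469)

Rounded to 2 decimal places:

(97.35, 114.65)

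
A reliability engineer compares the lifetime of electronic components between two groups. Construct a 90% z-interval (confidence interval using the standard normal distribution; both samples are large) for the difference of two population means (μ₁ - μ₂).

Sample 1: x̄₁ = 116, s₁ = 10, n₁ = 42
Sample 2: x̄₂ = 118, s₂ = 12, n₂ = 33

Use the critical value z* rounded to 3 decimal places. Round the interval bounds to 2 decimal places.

Both samples are large (n₁ = 42 ≥ 30, n₂ = 33 ≥ 30), so a z-interval for the difference of means applies.

Point estimate: x̄₁ - x̄₂ = 116 - 118 = -2

Standard error: SE = √(s₁²/n₁ + s₂²/n₂)
= √(10²/42 + 12²/33)
= √(2.380952 + 4.363636)
= 2.597035

For 90% confidence, z* = 1.645 (from standard normal table)
Margin of error: E = z* × SE = 1.645 × 2.597035 = 4.2721

Z-interval: (x̄₁ - x̄₂) ± E = -2 ± 4.2721 = (-6.2721, 2.2721)

Rounded to 2 decimal places:

(-6.27, 2.27)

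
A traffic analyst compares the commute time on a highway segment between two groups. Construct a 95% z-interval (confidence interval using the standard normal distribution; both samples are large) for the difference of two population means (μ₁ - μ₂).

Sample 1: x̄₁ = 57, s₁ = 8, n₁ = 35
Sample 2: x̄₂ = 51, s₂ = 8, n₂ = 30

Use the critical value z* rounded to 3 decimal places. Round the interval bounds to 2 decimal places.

Both samples are large (n₁ = 35 ≥ 30, n₂ = 30 ≥ 30), so a z-interval for the difference of means applies.

Point estimate: x̄₁ - x̄₂ = 57 - 51 = 6

Standard error: SE = √(s₁²/n₁ + s₂²/n₂)
= √(8²/35 + 8²/30)
= √(1.828571 + 2.133333)
= 1.990453

For 95% confidence, z* = 1.96 (from standard normal table)
Margin of error: E = z* × SE = 1.96 × 1.990453 = 3.9013

Z-interval: (x̄₁ - x̄₂) ± E = 6 ± 3.9013 = (2.0987, 9.9013)

Rounded to 2 decimal places:

(2.10, 9.90)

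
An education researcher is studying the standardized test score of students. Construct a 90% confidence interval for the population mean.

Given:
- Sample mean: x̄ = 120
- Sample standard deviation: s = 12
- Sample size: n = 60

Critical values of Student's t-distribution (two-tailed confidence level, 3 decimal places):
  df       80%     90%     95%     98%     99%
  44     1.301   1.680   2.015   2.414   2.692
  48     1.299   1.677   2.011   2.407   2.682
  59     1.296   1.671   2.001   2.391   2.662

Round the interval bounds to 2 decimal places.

The population standard deviation σ is unknown (only the sample standard deviation s is given), so use a t-interval with df = n - 1 = 60 - 1 = 59.

For 90% confidence with df = 59, t* = 1.671 (from t-table)

Standard error: SE = s/√n = 12/√60 = 1.549193

Margin of error: E = t* × SE = 1.671 × 1.549193 = 2.5887

T-interval: x̄ ± E = 120 ± 2.5887 = (117.4113, 122.5887)

Rounded to 2 decimal places:

(117.41, 122.59)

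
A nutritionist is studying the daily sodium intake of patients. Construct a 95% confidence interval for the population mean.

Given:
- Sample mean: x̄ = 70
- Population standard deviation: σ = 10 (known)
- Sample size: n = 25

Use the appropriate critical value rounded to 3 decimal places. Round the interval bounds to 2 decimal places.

The population standard deviation σ is known, so use a z-interval (standard normal critical value).

For 95% confidence, z* = 1.96 (from standard normal table)

Standard error: SE = σ/√n = 10/√25 = 2.000000

Margin of error: E = z* × SE = 1.96 × 2.000000 = 3.9200

Z-interval: x̄ ± E = 70 ± 3.9200 = (66.0800, 73.9200)

Rounded to 2 decimal places:

(66.08, 73.92)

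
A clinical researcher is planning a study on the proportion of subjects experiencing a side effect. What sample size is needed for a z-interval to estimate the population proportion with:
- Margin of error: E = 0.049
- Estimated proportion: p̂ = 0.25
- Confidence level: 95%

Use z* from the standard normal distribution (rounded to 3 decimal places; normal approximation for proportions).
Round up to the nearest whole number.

Using z* for proportion z-interval (normal approximation).

For 95% confidence, z* = 1.96 (from standard normal table)

Sample size formula for proportion z-interval: n = z*²p̂(1-p̂)/E²

n = 1.96² × 0.25 × 0.75 / 0.049²
  = 3.8416 × 0.1875 / 0.002401
  = 300 (exactly)

This is already a whole number, so no rounding up is needed: n = 300

300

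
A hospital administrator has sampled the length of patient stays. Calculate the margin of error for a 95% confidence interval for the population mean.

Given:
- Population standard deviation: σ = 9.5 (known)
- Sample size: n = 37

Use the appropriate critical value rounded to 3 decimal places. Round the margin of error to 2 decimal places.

The population standard deviation σ is known, so use the z-interval margin of error formula.

For 95% confidence, z* = 1.96 (from standard normal table)

Margin of error formula for z-interval: E = z* × σ/√n

E = 1.96 × 9.5/√37
  = 1.96 × 1.561790
  = 3.0611

Rounded to 2 decimal places:

3.06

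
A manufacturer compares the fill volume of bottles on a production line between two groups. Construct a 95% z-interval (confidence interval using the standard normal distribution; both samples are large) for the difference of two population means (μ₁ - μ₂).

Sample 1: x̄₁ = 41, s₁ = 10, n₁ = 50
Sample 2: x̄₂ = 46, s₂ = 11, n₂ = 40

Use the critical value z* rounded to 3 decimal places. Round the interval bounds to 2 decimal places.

Both samples are large (n₁ = 50 ≥ 30, n₂ = 40 ≥ 30), so a z-interval for the difference of means applies.

Point estimate: x̄₁ - x̄₂ = 41 - 46 = -5

Standard error: SE = √(s₁²/n₁ + s₂²/n₂)
= √(10²/50 + 11²/40)
= √(2.000000 + 3.025000)
= 2.241651

For 95% confidence, z* = 1.96 (from standard normal table)
Margin of error: E = z* × SE = 1.96 × 2.241651 = 4.3936

Z-interval: (x̄₁ - x̄₂) ± E = -5 ± 4.3936 = (-9.3936, -0.6064)

Rounded to 2 decimal places:

(-9.39, -0.61)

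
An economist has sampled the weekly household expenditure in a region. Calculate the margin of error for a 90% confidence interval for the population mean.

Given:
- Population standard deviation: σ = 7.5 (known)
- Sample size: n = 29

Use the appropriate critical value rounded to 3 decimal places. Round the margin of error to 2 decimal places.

The population standard deviation σ is known, so use the z-interval margin of error formula.

For 90% confidence, z* = 1.645 (from standard normal table)

Margin of error formula for z-interval: E = z* × σ/√n

E = 1.645 × 7.5/√29
  = 1.645 × 1.392715
  = 2.2910

Rounded to 2 decimal places:

2.29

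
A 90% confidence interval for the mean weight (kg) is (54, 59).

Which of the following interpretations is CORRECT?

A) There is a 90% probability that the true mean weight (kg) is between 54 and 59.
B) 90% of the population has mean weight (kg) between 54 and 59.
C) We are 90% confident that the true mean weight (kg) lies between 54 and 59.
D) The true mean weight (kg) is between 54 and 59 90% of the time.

A confidence interval represents our confidence in the procedure, not a probability statement about the parameter.

Key concept: If we repeated this sampling process many times and computed a 90% CI each time, about 90% of those intervals would contain the true population parameter.

For this specific interval (54, 59):
- Midpoint (point estimate): 56.5
- Margin of error: 2.5

The correct interpretation is the one stating confidence that the true parameter lies in the interval — option C.

C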